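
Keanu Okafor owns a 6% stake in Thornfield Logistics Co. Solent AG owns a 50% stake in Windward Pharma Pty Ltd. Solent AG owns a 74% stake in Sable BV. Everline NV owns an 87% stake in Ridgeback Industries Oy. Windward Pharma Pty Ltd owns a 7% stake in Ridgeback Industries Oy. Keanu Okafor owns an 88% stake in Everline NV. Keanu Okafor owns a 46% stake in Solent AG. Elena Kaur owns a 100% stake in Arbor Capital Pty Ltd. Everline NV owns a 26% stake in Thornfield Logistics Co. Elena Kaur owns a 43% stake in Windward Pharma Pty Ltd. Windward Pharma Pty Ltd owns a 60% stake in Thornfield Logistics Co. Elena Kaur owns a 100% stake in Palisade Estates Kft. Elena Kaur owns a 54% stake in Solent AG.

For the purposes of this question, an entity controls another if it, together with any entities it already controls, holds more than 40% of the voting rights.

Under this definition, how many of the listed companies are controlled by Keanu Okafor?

Keanu holds 46% of Solent, so Keanu controls Solent.
Keanu holds 88% of Everline, so Keanu controls Everline.
Solent holds 50% of Windward, so Keanu controls Windward.
Solent holds 74% of Sable, so Keanu controls Sable.
Everline and Windward together hold 87% + 7% = 94% of Ridgeback, so Keanu controls Ridgeback.
Everline and Keanu and Windward together hold 26% + 6% + 60% = 92% of Thornfield, so Keanu controls Thornfield.
No other company's threshold is met.
Keanu controls 6 companies.

6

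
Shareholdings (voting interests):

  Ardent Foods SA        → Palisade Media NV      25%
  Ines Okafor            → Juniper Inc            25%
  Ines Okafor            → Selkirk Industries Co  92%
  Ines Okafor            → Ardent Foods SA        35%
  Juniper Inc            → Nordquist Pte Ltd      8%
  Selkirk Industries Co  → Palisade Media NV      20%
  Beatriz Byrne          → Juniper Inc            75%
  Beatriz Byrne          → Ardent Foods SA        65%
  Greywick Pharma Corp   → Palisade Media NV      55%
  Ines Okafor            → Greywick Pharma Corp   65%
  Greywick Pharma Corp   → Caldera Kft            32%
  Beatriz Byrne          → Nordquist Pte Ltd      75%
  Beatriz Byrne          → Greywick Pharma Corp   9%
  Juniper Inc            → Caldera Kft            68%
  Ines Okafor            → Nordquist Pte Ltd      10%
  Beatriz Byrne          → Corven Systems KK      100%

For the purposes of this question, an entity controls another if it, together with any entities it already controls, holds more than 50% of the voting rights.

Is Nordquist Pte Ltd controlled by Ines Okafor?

No

Ines holds 65% of Greywick, so Ines controls Greywick.
Ines holds 92% of Selkirk, so Ines controls Selkirk.
Greywick and Selkirk together hold 55% + 20% = 75% of Palisade, so Ines controls Palisade.
In Nordquist, Ines's side holds only 10%, not > 50%.
So Ines does not control Nordquist.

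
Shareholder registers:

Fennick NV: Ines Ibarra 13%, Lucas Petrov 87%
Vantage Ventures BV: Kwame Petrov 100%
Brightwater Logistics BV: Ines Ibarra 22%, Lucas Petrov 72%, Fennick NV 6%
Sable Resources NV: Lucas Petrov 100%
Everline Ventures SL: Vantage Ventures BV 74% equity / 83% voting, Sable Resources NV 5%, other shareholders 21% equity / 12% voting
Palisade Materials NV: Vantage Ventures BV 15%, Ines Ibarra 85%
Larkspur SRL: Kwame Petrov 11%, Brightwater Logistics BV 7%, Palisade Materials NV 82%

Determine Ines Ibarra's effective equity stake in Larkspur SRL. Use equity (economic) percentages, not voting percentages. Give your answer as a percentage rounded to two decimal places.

Ines reaches Larkspur along 3 paths.
Via Brightwater: 22% × 7% = 1.54%.
Via Fennick → Brightwater: 13% × 6% × 7% = 0.0546%.
Via Palisade: 85% × 82% = 69.7%.
Total: 1.54% + 0.0546% + 69.7% = 71.2946%.
Rounded: 71.29%.

71.29%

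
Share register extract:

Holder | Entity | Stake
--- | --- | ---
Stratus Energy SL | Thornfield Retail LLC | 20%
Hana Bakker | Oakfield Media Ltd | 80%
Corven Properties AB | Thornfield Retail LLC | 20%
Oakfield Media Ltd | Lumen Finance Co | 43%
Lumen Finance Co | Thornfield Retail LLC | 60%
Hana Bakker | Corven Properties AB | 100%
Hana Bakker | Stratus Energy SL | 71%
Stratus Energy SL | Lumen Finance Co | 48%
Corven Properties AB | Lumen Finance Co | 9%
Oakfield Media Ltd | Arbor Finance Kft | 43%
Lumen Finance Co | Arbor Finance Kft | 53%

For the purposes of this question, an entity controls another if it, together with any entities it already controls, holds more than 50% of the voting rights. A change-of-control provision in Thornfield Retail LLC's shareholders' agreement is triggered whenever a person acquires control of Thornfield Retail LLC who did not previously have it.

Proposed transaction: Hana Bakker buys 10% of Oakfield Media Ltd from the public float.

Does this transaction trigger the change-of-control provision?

The purchase changes only Hana's holdings, so Hana is the only person who could newly come to control Thornfield.
Hana holds 100% of Corven, so Hana controls Corven.
Hana holds 71% of Stratus, so Hana controls Stratus.
Hana holds 80% of Oakfield, so Hana controls Oakfield.
Corven and Stratus and Oakfield together hold 9% + 48% + 43% = 100% of Lumen, so Hana controls Lumen.
Stratus and Corven and Lumen together hold 20% + 20% + 60% = 100% of Thornfield, so Hana controls Thornfield.
So Hana already controls Thornfield before the transaction.
After the purchase, Hana's direct stake in Oakfield rises to 80% + 10% = 90%.
Hana controlled Thornfield already, so this is not a new person acquiring control; every other person's position is unchanged or reduced.
No new person acquires control, so the clause is not triggered.

No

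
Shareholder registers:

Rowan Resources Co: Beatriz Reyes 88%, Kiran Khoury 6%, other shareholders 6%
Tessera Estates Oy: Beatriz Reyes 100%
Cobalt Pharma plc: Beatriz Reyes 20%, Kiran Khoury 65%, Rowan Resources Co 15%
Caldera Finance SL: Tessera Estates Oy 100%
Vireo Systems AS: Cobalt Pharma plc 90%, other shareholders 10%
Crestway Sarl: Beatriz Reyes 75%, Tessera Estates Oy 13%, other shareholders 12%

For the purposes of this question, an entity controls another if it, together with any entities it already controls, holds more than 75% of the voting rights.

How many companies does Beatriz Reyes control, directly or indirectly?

4

Beatriz holds 88% of Rowan, so Beatriz controls Rowan.
Beatriz holds 100% of Tessera, so Beatriz controls Tessera.
Tessera holds 100% of Caldera, so Beatriz controls Caldera.
Beatriz and Tessera together hold 75% + 13% = 88% of Crestway, so Beatriz controls Crestway.
No other company's threshold is met.
Beatriz controls 4 companies.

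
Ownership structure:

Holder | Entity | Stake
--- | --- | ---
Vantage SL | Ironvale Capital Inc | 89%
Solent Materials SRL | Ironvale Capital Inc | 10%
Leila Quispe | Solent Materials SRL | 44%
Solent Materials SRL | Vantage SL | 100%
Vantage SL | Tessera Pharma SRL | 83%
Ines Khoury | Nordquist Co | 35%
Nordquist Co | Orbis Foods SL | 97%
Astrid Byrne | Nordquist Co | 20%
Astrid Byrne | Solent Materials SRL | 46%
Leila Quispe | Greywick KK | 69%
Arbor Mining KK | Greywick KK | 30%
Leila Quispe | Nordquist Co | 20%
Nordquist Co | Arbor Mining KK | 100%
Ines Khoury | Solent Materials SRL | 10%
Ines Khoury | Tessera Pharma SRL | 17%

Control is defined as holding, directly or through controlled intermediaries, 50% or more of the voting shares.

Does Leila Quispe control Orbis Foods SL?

No

Leila holds 69% of Greywick, so Leila controls Greywick.
Neither Leila nor any entity Leila controls holds any voting interest in Orbis.
So Leila does not control Orbis.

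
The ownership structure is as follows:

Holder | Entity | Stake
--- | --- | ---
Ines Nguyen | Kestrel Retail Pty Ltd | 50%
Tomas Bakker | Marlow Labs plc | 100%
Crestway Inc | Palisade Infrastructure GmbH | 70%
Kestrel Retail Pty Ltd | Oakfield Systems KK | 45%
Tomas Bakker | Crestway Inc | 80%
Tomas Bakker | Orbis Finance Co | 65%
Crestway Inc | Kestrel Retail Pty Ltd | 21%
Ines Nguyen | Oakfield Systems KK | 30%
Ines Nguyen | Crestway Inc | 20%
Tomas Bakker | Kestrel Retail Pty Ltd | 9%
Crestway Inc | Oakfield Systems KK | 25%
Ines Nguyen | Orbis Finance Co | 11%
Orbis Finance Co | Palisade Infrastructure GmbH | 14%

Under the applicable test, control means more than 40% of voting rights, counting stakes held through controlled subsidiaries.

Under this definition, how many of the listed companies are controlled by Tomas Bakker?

Tomas holds 80% of Crestway, so Tomas controls Crestway.
Tomas holds 65% of Orbis, so Tomas controls Orbis.
Orbis and Crestway together hold 14% + 70% = 84% of Palisade, so Tomas controls Palisade.
Tomas holds 100% of Marlow, so Tomas controls Marlow.
No other company's threshold is met.
Tomas controls 4 companies.

4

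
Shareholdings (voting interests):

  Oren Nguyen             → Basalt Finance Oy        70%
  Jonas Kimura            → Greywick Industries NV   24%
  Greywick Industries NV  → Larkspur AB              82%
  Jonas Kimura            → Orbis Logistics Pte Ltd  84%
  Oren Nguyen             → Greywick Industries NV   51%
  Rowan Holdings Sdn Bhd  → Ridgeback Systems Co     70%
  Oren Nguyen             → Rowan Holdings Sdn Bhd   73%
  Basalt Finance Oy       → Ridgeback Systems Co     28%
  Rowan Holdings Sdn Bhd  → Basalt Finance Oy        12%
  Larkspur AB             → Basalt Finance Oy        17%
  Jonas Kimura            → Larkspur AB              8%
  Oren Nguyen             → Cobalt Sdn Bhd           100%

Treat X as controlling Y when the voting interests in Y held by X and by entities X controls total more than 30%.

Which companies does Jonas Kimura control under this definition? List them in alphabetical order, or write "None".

Orbis Logistics Pte Ltd

Jonas holds 84% of Orbis, so Jonas controls Orbis.
No other company's threshold is met.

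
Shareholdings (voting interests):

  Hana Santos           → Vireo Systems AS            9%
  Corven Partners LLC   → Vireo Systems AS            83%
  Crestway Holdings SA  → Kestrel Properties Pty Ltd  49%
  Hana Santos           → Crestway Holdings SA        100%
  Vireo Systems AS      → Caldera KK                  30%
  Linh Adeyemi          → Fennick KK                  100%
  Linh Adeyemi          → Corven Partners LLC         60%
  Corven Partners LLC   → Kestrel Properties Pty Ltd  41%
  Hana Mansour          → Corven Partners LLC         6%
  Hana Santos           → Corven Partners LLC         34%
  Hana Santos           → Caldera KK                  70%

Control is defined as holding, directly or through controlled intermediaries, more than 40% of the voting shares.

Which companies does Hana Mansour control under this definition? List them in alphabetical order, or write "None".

Hana Mansour's largest direct stake is 6% in Corven, which does not meet the threshold.

None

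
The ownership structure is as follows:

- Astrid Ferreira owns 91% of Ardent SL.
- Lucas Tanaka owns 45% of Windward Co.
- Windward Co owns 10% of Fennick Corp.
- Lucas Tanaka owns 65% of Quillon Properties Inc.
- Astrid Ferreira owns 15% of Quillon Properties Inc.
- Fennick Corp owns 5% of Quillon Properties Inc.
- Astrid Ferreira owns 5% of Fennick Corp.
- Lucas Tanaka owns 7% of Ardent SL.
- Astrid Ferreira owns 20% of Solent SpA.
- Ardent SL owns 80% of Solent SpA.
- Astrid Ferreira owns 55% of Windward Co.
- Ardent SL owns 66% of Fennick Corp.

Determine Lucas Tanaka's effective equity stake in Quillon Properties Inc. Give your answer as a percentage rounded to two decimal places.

Lucas reaches Quillon along 3 paths.
Via Ardent → Fennick: 7% × 66% × 5% = 0.231%.
Via Windward → Fennick: 45% × 10% × 5% = 0.225%.
Direct stake: 65% = 65%.
Total: 0.231% + 0.225% + 65% = 65.456%.
Rounded: 65.46%.

65.46%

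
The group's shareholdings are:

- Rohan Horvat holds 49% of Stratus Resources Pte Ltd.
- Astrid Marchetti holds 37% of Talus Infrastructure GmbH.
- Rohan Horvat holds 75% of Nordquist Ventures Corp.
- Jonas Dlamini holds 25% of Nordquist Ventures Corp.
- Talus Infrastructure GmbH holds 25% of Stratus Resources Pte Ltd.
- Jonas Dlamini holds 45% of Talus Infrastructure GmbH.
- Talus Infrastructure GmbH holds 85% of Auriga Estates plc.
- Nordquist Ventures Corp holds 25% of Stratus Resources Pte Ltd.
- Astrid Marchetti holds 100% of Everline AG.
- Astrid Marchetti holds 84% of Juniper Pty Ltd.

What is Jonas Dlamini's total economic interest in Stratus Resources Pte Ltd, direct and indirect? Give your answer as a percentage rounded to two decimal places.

17.50%

Jonas reaches Stratus along 2 paths.
Via Nordquist: 25% × 25% = 6.25%.
Via Talus: 45% × 25% = 11.25%.
Total: 6.25% + 11.25% = 17.5%.
Rounded: 17.50%.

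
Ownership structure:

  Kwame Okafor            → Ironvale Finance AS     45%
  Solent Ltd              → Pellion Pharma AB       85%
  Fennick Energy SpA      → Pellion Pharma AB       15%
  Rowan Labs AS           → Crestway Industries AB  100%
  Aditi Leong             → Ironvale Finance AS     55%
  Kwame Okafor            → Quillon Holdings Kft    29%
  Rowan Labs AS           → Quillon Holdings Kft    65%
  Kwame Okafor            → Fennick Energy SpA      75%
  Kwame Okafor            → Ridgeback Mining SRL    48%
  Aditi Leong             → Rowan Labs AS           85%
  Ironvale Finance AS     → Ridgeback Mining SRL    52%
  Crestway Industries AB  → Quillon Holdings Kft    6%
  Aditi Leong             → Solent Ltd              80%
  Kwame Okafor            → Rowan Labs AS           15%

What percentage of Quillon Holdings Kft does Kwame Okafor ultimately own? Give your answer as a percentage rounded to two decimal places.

39.65%

Kwame reaches Quillon along 3 paths.
Via Rowan → Crestway: 15% × 100% × 6% = 0.9%.
Direct stake: 29% = 29%.
Via Rowan: 15% × 65% = 9.75%.
Total: 0.9% + 29% + 9.75% = 39.65%.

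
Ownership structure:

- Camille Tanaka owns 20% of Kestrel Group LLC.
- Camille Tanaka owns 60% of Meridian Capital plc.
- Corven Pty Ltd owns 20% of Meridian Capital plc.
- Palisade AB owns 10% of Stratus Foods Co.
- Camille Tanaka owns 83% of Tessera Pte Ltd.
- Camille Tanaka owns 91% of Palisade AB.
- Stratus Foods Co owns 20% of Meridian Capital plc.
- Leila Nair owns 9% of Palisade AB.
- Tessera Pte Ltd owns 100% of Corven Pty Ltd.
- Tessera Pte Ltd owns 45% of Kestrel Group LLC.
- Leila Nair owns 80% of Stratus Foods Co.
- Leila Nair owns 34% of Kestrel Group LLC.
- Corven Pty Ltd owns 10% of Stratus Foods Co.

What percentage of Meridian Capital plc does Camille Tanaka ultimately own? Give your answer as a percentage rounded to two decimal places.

80.08%

Camille reaches Meridian along 4 paths.
Via Tessera → Corven → Stratus: 83% × 100% × 10% × 20% = 1.66%.
Via Palisade → Stratus: 91% × 10% × 20% = 1.82%.
Direct stake: 60% = 60%.
Via Tessera → Corven: 83% × 100% × 20% = 16.6%.
Total: 1.66% + 1.82% + 60% + 16.6% = 80.08%.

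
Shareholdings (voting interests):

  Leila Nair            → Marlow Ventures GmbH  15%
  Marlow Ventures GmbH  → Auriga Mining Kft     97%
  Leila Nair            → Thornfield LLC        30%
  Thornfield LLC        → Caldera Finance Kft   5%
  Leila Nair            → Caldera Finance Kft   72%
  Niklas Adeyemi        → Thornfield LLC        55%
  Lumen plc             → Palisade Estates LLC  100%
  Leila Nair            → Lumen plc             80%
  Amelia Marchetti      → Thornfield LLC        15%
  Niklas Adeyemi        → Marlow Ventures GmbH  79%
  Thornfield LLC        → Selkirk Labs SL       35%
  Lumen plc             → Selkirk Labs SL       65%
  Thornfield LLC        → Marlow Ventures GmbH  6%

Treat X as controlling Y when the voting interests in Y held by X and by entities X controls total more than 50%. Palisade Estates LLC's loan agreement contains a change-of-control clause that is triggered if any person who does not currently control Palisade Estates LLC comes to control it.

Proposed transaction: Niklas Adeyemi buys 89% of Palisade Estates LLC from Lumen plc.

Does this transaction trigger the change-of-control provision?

Yes

The purchase adds only to Niklas's holdings (Lumen's stake shrinks), so Niklas is the only person who could newly come to control Palisade.
Niklas holds 55% of Thornfield, so Niklas controls Thornfield.
Thornfield and Niklas together hold 6% + 79% = 85% of Marlow, so Niklas controls Marlow.
Marlow holds 97% of Auriga, so Niklas controls Auriga.
Neither Niklas nor any entity Niklas controls holds any voting interest in Palisade.
So before the transaction, Niklas does not control Palisade.
After the purchase, Niklas holds 89% of Palisade directly, and Lumen's stake falls to 11%.
Niklas holds 89% of Palisade, so Niklas controls Palisade.
Niklas did not control Palisade before and does after, so the clause is triggered.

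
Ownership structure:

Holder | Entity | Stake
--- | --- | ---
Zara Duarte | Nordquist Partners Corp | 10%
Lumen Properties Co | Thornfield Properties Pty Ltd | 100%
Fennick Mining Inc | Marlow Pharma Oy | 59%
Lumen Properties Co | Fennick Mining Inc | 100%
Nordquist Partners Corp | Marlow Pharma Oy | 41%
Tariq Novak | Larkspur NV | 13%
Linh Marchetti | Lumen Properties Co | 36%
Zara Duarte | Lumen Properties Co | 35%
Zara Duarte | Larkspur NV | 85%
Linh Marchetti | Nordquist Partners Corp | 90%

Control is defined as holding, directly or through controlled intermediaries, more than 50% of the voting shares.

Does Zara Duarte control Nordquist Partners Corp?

Zara holds 85% of Larkspur, so Zara controls Larkspur.
In Nordquist, Zara's side holds only 10%, not > 50%.
So Zara does not control Nordquist.

No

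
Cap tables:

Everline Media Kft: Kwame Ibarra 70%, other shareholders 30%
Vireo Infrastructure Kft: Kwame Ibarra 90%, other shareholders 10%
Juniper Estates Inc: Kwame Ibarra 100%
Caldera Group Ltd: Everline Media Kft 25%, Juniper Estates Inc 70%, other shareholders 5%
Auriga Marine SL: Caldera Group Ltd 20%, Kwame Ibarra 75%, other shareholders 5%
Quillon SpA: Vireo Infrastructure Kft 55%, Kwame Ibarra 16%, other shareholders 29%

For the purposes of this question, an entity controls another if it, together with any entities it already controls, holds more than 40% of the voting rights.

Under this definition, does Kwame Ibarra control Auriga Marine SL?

Kwame holds 100% of Juniper, so Kwame controls Juniper.
Kwame holds 70% of Everline, so Kwame controls Everline.
Everline and Juniper together hold 25% + 70% = 95% of Caldera, so Kwame controls Caldera.
Caldera and Kwame together hold 20% + 75% = 95% of Auriga, so Kwame controls Auriga.

Yes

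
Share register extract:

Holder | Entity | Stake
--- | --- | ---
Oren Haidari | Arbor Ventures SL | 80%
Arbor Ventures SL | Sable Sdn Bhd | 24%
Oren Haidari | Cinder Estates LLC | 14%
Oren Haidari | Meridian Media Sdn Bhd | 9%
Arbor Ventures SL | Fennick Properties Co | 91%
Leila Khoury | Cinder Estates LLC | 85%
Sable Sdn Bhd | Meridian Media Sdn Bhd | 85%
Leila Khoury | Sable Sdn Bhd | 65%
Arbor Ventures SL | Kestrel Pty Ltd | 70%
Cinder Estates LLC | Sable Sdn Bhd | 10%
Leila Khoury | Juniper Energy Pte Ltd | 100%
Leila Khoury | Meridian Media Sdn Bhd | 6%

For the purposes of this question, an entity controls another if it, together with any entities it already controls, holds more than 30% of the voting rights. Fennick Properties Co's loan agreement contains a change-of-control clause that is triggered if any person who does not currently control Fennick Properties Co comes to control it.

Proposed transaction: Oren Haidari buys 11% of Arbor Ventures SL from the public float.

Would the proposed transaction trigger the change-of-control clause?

The purchase changes only Oren's holdings, so Oren is the only person who could newly come to control Fennick.
Oren holds 80% of Arbor, so Oren controls Arbor.
Arbor holds 91% of Fennick, so Oren controls Fennick.
So Oren already controls Fennick before the transaction.
After the purchase, Oren's direct stake in Arbor rises to 80% + 11% = 91%.
Oren controlled Fennick already, so this is not a new person acquiring control; every other person's position is unchanged or reduced.
No new person acquires control, so the clause is not triggered.

No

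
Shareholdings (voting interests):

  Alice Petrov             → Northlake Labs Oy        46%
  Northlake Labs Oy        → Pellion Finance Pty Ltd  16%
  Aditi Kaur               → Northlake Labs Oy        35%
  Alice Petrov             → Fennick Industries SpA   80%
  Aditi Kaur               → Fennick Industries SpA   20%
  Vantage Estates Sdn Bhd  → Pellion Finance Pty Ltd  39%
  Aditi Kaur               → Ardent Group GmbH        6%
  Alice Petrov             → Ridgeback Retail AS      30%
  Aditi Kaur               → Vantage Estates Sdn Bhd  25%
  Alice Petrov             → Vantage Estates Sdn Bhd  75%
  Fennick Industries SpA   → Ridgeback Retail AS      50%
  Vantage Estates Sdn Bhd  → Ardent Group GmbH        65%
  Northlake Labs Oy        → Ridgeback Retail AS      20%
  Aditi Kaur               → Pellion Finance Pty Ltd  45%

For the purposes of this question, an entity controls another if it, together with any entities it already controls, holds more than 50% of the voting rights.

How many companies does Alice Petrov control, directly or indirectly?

Alice holds 80% of Fennick, so Alice controls Fennick.
Alice holds 75% of Vantage, so Alice controls Vantage.
Fennick and Alice together hold 50% + 30% = 80% of Ridgeback, so Alice controls Ridgeback.
Vantage holds 65% of Ardent, so Alice controls Ardent.
No other company's threshold is met.
Alice controls 4 companies.

4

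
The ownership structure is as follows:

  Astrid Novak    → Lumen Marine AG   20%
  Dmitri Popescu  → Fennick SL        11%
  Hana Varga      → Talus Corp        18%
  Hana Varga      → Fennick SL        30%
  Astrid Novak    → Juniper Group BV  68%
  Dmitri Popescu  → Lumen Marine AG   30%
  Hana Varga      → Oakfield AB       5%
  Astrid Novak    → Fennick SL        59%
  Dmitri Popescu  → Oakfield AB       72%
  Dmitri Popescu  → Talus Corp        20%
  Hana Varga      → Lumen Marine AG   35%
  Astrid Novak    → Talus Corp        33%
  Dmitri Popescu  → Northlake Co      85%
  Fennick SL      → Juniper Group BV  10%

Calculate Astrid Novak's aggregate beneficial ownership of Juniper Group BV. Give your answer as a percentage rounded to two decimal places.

73.90%

Astrid reaches Juniper along 2 paths.
Direct stake: 68% = 68%.
Via Fennick: 59% × 10% = 5.9%.
Total: 68% + 5.9% = 73.9%.
Rounded: 73.90%.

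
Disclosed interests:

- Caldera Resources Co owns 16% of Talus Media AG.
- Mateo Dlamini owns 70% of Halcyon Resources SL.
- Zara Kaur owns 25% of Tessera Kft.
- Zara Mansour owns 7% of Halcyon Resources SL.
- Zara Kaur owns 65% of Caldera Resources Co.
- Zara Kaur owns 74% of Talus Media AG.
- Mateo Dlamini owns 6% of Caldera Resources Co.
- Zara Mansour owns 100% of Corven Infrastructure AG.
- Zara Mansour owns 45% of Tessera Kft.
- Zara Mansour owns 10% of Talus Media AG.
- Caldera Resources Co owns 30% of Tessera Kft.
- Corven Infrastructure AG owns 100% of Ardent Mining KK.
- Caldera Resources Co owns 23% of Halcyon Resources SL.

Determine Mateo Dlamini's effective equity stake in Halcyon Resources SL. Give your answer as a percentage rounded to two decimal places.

Mateo reaches Halcyon along 2 paths.
Direct stake: 70% = 70%.
Via Caldera: 6% × 23% = 1.38%.
Total: 70% + 1.38% = 71.38%.

71.38%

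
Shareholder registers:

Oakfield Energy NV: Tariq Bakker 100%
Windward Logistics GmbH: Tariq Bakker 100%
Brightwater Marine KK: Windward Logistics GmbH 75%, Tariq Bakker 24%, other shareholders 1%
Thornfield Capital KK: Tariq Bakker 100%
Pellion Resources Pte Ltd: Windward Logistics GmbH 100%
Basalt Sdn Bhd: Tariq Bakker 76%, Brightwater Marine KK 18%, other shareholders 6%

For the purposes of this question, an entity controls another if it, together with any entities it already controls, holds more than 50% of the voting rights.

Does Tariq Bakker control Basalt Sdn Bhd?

Tariq holds 100% of Windward, so Tariq controls Windward.
Windward and Tariq together hold 75% + 24% = 99% of Brightwater, so Tariq controls Brightwater.
Tariq and Brightwater together hold 76% + 18% = 94% of Basalt, so Tariq controls Basalt.

Yes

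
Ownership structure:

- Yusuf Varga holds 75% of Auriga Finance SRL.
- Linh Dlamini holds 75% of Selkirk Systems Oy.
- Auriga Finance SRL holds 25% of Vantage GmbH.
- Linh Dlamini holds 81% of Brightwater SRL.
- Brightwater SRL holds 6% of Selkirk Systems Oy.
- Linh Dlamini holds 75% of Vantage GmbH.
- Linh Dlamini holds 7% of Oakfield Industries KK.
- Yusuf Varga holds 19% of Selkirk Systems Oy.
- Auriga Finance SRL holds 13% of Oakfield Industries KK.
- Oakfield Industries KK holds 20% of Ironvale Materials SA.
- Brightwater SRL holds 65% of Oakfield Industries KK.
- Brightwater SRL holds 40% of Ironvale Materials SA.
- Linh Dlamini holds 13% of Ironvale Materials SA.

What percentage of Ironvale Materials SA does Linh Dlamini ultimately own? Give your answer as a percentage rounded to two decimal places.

Linh reaches Ironvale along 4 paths.
Direct stake: 13% = 13%.
Via Brightwater → Oakfield: 81% × 65% × 20% = 10.53%.
Via Oakfield: 7% × 20% = 1.4%.
Via Brightwater: 81% × 40% = 32.4%.
Total: 13% + 10.53% + 1.4% + 32.4% = 57.33%.

57.33%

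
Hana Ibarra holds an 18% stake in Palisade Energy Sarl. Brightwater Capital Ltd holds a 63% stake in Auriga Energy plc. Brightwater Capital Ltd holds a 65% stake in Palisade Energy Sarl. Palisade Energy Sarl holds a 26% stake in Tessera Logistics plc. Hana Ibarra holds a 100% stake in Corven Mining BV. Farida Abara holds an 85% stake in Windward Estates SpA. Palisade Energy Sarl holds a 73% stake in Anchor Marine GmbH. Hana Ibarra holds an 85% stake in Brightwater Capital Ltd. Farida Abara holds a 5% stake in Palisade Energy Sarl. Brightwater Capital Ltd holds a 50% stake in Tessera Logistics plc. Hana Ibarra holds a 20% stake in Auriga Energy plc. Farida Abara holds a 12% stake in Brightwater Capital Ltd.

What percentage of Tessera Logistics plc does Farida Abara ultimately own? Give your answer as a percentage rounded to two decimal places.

Farida reaches Tessera along 3 paths.
Via Brightwater → Palisade: 12% × 65% × 26% = 2.028%.
Via Palisade: 5% × 26% = 1.3%.
Via Brightwater: 12% × 50% = 6%.
Total: 2.028% + 1.3% + 6% = 9.328%.
Rounded: 9.33%.

9.33%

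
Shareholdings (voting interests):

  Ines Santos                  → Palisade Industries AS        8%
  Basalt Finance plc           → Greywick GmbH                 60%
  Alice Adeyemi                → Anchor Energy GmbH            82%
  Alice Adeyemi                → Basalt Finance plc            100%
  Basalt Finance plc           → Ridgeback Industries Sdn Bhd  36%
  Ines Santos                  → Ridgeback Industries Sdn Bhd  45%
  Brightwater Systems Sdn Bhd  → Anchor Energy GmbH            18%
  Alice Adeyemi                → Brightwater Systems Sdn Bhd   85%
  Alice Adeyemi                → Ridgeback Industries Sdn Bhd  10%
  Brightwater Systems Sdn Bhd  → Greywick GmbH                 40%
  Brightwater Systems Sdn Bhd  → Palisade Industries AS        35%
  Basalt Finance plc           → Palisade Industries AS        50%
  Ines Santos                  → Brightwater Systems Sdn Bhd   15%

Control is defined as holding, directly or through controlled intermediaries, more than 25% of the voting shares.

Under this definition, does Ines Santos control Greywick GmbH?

No

Ines holds 45% of Ridgeback, so Ines controls Ridgeback.
Neither Ines nor any entity Ines controls holds any voting interest in Greywick.
So Ines does not control Greywick.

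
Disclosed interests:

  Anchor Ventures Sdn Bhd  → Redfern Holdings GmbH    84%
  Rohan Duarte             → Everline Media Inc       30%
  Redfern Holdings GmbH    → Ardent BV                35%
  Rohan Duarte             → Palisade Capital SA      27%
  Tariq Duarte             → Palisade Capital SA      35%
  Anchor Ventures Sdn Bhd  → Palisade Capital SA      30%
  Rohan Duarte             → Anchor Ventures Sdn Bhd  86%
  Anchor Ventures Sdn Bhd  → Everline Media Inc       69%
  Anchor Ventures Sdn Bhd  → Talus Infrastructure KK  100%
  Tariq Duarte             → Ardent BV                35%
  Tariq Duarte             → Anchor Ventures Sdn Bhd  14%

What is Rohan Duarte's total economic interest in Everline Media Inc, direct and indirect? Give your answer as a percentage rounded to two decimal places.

Rohan reaches Everline along 2 paths.
Via Anchor: 86% × 69% = 59.34%.
Direct stake: 30% = 30%.
Total: 59.34% + 30% = 89.34%.

89.34%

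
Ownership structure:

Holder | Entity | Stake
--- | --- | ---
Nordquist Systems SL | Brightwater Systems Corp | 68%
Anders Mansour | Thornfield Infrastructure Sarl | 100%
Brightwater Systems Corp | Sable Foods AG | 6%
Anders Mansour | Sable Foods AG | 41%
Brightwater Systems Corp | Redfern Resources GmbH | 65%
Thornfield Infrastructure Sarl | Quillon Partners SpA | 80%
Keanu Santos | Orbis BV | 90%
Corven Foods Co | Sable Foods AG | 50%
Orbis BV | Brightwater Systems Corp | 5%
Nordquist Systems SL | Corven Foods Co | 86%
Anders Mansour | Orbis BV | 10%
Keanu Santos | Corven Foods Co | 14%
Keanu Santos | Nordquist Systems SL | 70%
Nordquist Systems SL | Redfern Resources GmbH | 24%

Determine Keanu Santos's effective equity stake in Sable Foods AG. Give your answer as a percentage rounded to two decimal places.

40.23%

Keanu reaches Sable along 4 paths.
Via Orbis → Brightwater: 90% × 5% × 6% = 0.27%.
Via Nordquist → Brightwater: 70% × 68% × 6% = 2.856%.
Via Nordquist → Corven: 70% × 86% × 50% = 30.1%.
Via Corven: 14% × 50% = 7%.
Total: 0.27% + 2.856% + 30.1% + 7% = 40.226%.
Rounded: 40.23%.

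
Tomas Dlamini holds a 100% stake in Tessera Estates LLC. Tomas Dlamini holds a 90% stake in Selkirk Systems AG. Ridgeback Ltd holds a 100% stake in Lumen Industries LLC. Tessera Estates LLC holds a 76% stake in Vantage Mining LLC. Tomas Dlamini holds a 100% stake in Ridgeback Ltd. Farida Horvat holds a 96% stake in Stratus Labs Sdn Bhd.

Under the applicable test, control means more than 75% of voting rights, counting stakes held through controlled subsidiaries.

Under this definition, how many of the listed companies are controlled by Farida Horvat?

Farida holds 96% of Stratus, so Farida controls Stratus.
No other company's threshold is met.
Farida controls 1 company.

1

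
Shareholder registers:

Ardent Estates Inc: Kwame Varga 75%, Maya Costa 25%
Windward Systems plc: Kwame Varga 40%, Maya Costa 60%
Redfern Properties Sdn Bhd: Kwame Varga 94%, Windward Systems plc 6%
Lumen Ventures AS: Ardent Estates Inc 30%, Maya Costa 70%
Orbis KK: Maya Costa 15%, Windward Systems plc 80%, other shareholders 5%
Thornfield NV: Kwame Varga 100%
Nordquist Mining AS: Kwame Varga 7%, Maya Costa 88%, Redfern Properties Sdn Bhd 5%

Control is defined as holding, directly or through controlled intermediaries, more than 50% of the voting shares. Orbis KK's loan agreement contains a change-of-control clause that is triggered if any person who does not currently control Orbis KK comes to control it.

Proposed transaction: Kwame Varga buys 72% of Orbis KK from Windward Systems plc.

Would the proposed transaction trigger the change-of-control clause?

The purchase adds only to Kwame's holdings (Windward's stake shrinks), so Kwame is the only person who could newly come to control Orbis.
Kwame holds 75% of Ardent, so Kwame controls Ardent.
Kwame holds 94% of Redfern, so Kwame controls Redfern.
Kwame holds 100% of Thornfield, so Kwame controls Thornfield.
Neither Kwame nor any entity Kwame controls holds any voting interest in Orbis.
So before the transaction, Kwame does not control Orbis.
After the purchase, Kwame holds 72% of Orbis directly, and Windward's stake falls to 8%.
Kwame holds 72% of Orbis, so Kwame controls Orbis.
Kwame did not control Orbis before and does after, so the clause is triggered.

Yes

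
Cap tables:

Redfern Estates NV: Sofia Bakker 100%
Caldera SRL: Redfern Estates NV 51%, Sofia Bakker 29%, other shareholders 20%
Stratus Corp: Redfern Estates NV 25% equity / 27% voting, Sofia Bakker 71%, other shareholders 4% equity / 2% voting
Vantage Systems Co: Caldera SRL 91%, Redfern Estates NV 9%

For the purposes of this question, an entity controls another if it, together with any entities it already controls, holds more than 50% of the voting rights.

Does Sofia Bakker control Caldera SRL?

Sofia holds 100% of Redfern, so Sofia controls Redfern.
Redfern and Sofia together hold 51% + 29% = 80% of Caldera, so Sofia controls Caldera.

Yes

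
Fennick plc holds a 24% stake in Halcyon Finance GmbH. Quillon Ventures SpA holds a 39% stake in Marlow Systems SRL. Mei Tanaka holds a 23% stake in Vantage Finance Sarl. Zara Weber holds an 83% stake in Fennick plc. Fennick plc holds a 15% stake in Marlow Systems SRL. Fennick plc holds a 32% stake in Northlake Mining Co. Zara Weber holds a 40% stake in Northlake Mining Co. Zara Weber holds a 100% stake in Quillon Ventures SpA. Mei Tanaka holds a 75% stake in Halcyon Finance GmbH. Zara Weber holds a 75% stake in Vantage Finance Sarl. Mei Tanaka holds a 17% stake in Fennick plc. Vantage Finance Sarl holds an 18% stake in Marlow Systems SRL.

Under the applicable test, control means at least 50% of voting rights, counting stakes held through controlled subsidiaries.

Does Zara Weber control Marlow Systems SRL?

Zara holds 83% of Fennick, so Zara controls Fennick.
Zara holds 100% of Quillon, so Zara controls Quillon.
Zara holds 75% of Vantage, so Zara controls Vantage.
Vantage and Fennick and Quillon together hold 18% + 15% + 39% = 72% of Marlow, so Zara controls Marlow.

Yes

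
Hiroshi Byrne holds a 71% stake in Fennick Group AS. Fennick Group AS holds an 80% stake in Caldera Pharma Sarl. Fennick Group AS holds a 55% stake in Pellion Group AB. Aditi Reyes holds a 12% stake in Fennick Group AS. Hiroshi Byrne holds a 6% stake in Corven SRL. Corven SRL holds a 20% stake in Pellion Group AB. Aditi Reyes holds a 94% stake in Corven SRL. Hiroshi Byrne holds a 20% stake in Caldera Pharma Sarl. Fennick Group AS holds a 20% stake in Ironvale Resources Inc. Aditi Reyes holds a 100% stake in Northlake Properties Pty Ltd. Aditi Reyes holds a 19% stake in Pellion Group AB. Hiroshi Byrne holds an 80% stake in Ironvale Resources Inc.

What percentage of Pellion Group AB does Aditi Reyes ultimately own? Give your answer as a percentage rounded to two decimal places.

44.40%

Aditi reaches Pellion along 3 paths.
Via Corven: 94% × 20% = 18.8%.
Via Fennick: 12% × 55% = 6.6%.
Direct stake: 19% = 19%.
Total: 18.8% + 6.6% + 19% = 44.4%.
Rounded: 44.40%.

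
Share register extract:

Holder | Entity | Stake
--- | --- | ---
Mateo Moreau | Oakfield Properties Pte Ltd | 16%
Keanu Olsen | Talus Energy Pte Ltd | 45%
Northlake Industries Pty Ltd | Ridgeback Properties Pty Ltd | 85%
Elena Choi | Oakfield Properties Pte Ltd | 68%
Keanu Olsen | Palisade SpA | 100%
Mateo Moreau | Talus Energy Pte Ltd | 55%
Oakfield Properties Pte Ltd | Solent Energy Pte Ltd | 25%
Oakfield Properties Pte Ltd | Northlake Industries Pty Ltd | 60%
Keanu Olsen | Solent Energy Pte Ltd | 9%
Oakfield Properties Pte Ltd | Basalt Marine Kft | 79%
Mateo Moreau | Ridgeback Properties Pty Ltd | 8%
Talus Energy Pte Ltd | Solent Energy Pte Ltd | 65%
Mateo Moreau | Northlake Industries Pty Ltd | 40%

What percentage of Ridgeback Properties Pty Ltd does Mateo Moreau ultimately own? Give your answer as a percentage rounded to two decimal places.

Mateo reaches Ridgeback along 3 paths.
Direct stake: 8% = 8%.
Via Oakfield → Northlake: 16% × 60% × 85% = 8.16%.
Via Northlake: 40% × 85% = 34%.
Total: 8% + 8.16% + 34% = 50.16%.

50.16%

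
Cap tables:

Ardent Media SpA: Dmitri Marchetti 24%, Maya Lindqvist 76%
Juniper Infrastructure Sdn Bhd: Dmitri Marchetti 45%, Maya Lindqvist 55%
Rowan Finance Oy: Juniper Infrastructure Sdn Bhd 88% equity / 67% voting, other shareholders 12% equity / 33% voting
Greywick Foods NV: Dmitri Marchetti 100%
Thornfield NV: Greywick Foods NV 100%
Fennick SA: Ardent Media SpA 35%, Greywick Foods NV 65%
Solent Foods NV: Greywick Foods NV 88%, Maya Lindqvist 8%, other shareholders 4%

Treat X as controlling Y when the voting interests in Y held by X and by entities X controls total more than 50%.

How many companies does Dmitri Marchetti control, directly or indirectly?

Dmitri holds 100% of Greywick, so Dmitri controls Greywick.
Greywick holds 100% of Thornfield, so Dmitri controls Thornfield.
Greywick holds 65% of Fennick, so Dmitri controls Fennick.
Greywick holds 88% of Solent, so Dmitri controls Solent.
No other company's threshold is met.
Dmitri controls 4 companies.

4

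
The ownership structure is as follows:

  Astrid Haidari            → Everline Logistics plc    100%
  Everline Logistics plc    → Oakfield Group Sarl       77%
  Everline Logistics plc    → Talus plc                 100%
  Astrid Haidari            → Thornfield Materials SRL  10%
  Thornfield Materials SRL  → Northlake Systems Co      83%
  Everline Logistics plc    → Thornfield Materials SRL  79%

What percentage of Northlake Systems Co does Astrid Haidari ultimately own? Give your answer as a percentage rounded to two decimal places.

73.87%

Astrid reaches Northlake along 2 paths.
Via Everline → Thornfield: 100% × 79% × 83% = 65.57%.
Via Thornfield: 10% × 83% = 8.3%.
Total: 65.57% + 8.3% = 73.87%.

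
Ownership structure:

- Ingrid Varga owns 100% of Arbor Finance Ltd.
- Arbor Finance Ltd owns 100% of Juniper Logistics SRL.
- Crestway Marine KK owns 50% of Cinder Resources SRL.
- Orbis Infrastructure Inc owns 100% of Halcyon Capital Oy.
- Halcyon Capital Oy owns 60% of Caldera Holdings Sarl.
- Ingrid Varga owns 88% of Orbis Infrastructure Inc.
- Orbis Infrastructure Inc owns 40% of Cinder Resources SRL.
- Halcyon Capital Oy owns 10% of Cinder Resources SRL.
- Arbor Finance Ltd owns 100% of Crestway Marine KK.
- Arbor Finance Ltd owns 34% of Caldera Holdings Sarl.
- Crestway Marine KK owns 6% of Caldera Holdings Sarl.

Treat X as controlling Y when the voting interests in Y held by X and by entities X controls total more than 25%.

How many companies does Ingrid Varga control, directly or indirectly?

Ingrid holds 88% of Orbis, so Ingrid controls Orbis.
Ingrid holds 100% of Arbor, so Ingrid controls Arbor.
Arbor holds 100% of Crestway, so Ingrid controls Crestway.
Orbis holds 100% of Halcyon, so Ingrid controls Halcyon.
Crestway and Arbor and Halcyon together hold 6% + 34% + 60% = 100% of Caldera, so Ingrid controls Caldera.
Arbor holds 100% of Juniper, so Ingrid controls Juniper.
Halcyon and Orbis and Crestway together hold 10% + 40% + 50% = 100% of Cinder, so Ingrid controls Cinder.
Ingrid controls 7 companies.

7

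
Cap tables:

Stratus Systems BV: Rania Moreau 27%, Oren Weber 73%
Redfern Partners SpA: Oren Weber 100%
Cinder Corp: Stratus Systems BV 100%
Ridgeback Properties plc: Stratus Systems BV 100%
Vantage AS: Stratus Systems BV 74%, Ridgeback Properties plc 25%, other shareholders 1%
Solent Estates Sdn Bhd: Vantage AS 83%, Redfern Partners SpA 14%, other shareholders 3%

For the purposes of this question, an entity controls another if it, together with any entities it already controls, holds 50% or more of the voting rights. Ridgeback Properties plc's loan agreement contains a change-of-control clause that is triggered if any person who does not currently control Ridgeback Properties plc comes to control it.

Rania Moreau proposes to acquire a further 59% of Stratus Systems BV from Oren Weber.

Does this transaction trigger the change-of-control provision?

The purchase adds only to Rania's holdings (Oren's stake shrinks), so Rania is the only person who could newly come to control Ridgeback.
Rania's largest direct stake is 27% in Stratus, which does not meet the threshold, so Rania controls no company.
Neither Rania nor any entity Rania controls holds any voting interest in Ridgeback.
So before the transaction, Rania does not control Ridgeback.
After the purchase, Rania's direct stake in Stratus rises to 27% + 59% = 86%, and Oren's stake falls to 14%.
Rania holds 86% of Stratus, so Rania controls Stratus.
Stratus holds 100% of Ridgeback, so Rania controls Ridgeback.
Rania did not control Ridgeback before and does after, so the clause is triggered.

Yes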